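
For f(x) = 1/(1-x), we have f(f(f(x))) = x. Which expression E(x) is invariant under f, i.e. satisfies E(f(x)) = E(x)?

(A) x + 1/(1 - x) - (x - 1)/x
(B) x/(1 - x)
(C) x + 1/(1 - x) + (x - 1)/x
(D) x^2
C

Replace x by f(x) = 1/(1 - x) in each option and simplify. As a quick numerical cross-check, also compare E(3) with E(f(3)) = E(-1/2).

(A) x + 1/(1 - x) - (x - 1)/x  ->  (1/(1 - x)) + 1/(1 - (1/(1 - x))) - ((1/(1 - x)) - 1)/(1/(1 - x)) = (x^2(1 - x) - x + (x - 1)^2)/(x(x - 1)); check: E(3) = 11/6 but E(-1/2) = -17/6.   [not invariant]
(B) x/(1 - x)  ->  (1/(1 - x))/(1 - (1/(1 - x))) = -1/x; check: E(3) = -3/2 but E(-1/2) = -1/3.   [not invariant]
(C) x + 1/(1 - x) + (x - 1)/x  ->  (1/(1 - x)) + 1/(1 - (1/(1 - x))) + ((1/(1 - x)) - 1)/(1/(1 - x)), which simplifies back to x + 1/(1 - x) + (x - 1)/x; check: E(3) = 19/6, E(-1/2) = 19/6.   [invariant]
(D) x^2  ->  (1/(1 - x))^2 = (x - 1)^(-2); check: E(3) = 9 but E(-1/2) = 1/4.   [not invariant]

Only (C) is unchanged. Indeed f(f(x)) = 1/(1 - 1/(1-x)) = (1-x)/(-x) = (x-1)/x, so E(x) = x + f(x) + f(f(x)) is the sum over the whole 3-cycle; applying f just permutes the three terms cyclically (x -> f(x) -> f(f(x)) -> x), leaving the sum unchanged.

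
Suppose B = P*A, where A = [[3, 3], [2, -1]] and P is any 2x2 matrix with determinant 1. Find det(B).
-9

By the multiplicative property of determinants, det(B) = det(P*A) = det(P) * det(A) = det(A),
so the determinant is invariant under multiplication by any determinant-1 matrix; we just need det(A).

det(A) = (3)(-1) - (3)(2) = -3 - 6 = -9

Therefore det(B) = 1 * (-9) = -9.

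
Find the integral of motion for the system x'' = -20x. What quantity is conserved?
E = (x')^2 + 20x^2

Multiply the equation by x':
x' * x'' = -20x * x'
The left side is d/dt[(x')^2/2] and the right side is d/dt[-20x^2/2], so
d/dt[(x')^2/2 + 20x^2/2] = 0, i.e. (x')^2/2 + 20x^2/2 = constant.
Multiplying by 2, the integral of motion is E = (x')^2 + 20x^2.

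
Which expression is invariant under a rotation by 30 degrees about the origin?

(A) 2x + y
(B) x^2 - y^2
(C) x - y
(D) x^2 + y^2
D

A rotation by 30 degrees sends (x, y) to (sqrt(3)x/2 - y/2, x/2 + sqrt(3)y/2).
Substitute the transformed coordinates into each option and compare with the original:
(A) 2x + y  ->  2(sqrt(3)x/2 - y/2) + (x/2 + sqrt(3)y/2) = x/2 + sqrt(3)x - y + sqrt(3)y/2   [differs from 2x + y: not invariant]
(B) x^2 - y^2  ->  (sqrt(3)x/2 - y/2)^2 - (x/2 + sqrt(3)y/2)^2 = x^2/2 - sqrt(3)xy - y^2/2   [differs from x^2 - y^2: not invariant]
(C) x - y  ->  (sqrt(3)x/2 - y/2) - (x/2 + sqrt(3)y/2) = -x/2 + sqrt(3)x/2 - sqrt(3)y/2 - y/2   [differs from x - y: not invariant]
(D) x^2 + y^2  ->  (sqrt(3)x/2 - y/2)^2 + (x/2 + sqrt(3)y/2)^2 = x^2 + y^2   [equals x^2 + y^2: invariant]

Only option (D), x^2 + y^2, is unchanged by the transformation.
Geometrically, x^2 + y^2 is the squared distance from the origin, which every rotation about the origin preserves.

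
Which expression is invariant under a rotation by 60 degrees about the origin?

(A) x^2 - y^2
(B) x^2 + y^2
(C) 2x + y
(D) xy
B

A rotation by 60 degrees sends (x, y) to (x/2 - sqrt(3)y/2, sqrt(3)x/2 + y/2).
Substitute the transformed coordinates into each option and compare with the original:
(A) x^2 - y^2  ->  (x/2 - sqrt(3)y/2)^2 - (sqrt(3)x/2 + y/2)^2 = -x^2/2 - sqrt(3)xy + y^2/2   [differs from x^2 - y^2: not invariant]
(B) x^2 + y^2  ->  (x/2 - sqrt(3)y/2)^2 + (sqrt(3)x/2 + y/2)^2 = x^2 + y^2   [equals x^2 + y^2: invariant]
(C) 2x + y  ->  2(x/2 - sqrt(3)y/2) + (sqrt(3)x/2 + y/2) = sqrt(3)x/2 + x - sqrt(3)y + y/2   [differs from 2x + y: not invariant]
(D) xy  ->  (x/2 - sqrt(3)y/2)(sqrt(3)x/2 + y/2) = sqrt(3)x^2/4 - xy/2 - sqrt(3)y^2/4   [differs from xy: not invariant]

Only option (B), x^2 + y^2, is unchanged by the transformation.
Geometrically, x^2 + y^2 is the squared distance from the origin, which every rotation about the origin preserves.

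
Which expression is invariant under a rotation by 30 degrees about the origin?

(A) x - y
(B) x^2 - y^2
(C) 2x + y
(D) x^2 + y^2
D

A rotation by 30 degrees sends (x, y) to (sqrt(3)x/2 - y/2, x/2 + sqrt(3)y/2).
Substitute the transformed coordinates into each option and compare with the original:
(A) x - y  ->  (sqrt(3)x/2 - y/2) - (x/2 + sqrt(3)y/2) = -x/2 + sqrt(3)x/2 - sqrt(3)y/2 - y/2   [differs from x - y: not invariant]
(B) x^2 - y^2  ->  (sqrt(3)x/2 - y/2)^2 - (x/2 + sqrt(3)y/2)^2 = x^2/2 - sqrt(3)xy - y^2/2   [differs from x^2 - y^2: not invariant]
(C) 2x + y  ->  2(sqrt(3)x/2 - y/2) + (x/2 + sqrt(3)y/2) = x/2 + sqrt(3)x - y + sqrt(3)y/2   [differs from 2x + y: not invariant]
(D) x^2 + y^2  ->  (sqrt(3)x/2 - y/2)^2 + (x/2 + sqrt(3)y/2)^2 = x^2 + y^2   [equals x^2 + y^2: invariant]

Only option (D), x^2 + y^2, is unchanged by the transformation.
Geometrically, x^2 + y^2 is the squared distance from the origin, which every rotation about the origin preserves.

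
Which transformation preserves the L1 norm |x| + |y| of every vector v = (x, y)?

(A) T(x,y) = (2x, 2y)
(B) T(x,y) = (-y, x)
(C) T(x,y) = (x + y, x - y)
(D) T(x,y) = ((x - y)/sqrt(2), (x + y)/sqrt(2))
B

A transformation preserves a norm if ||T(v)|| = ||v|| for every v; a single vector where the norm changes rules an option out.

(A) T(x,y) = (2x, 2y): v = (1, 0) has norm |1| + |0| = 1, but T(v) = (2, 0) has norm 2 -- not preserved.
(B) T(x,y) = (-y, x): preserves the norm -- it only permutes the coordinates and/or flips signs, which leaves |x| + |y| unchanged.
(C) T(x,y) = (x + y, x - y): v = (1, 0) has norm |1| + |0| = 1, but T(v) = (1, 1) has norm 2 -- not preserved.
(D) T(x,y) = ((x - y)/sqrt(2), (x + y)/sqrt(2)): v = (1, 0) has norm |1| + |0| = 1, but T(v) = (sqrt(2)/2, sqrt(2)/2) has norm sqrt(2) -- not preserved.

Therefore the answer is (B).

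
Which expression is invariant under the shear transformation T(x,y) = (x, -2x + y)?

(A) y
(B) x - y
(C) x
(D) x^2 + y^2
C

Under the shear T(x,y) = (x, -2x + y):
Substitute the transformed coordinates into each option and compare with the original:
(A) y  ->  (-2x + y) = -2x + y   [differs from y: not invariant]
(B) x - y  ->  (x) - (-2x + y) = 3x - y   [differs from x - y: not invariant]
(C) x  ->  (x) = x   [equals x: invariant]
(D) x^2 + y^2  ->  (x)^2 + (-2x + y)^2 = 5x^2 - 4xy + y^2   [differs from x^2 + y^2: not invariant]

Only option (C), x, is unchanged by the transformation.
A vertical shear moves points parallel to the y-axis, so the x-coordinate (and any function of x alone) is unchanged.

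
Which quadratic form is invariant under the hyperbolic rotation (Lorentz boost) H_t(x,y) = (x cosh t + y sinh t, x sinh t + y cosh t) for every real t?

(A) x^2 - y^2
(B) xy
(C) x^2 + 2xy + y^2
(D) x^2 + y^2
A

Write x' = x cosh t + y sinh t, y' = x sinh t + y cosh t and substitute into each option:
(A) x^2 - y^2: (x cosh t + y sinh t)^2 - (x sinh t + y cosh t)^2 = x^2(cosh^2 t - sinh^2 t) + 2xy(cosh t sinh t - sinh t cosh t) + y^2(sinh^2 t - cosh^2 t) = x^2 - y^2   [invariant, using cosh^2 t - sinh^2 t = 1]
(B) xy: (x cosh t + y sinh t)(x sinh t + y cosh t) = xy(cosh^2 t + sinh^2 t) + (x^2 + y^2) sinh t cosh t = xy cosh 2t + (x^2 + y^2)(sinh 2t)/2   [not invariant for t != 0]
(C) x^2 + 2xy + y^2: (x' + y')^2 with x' + y' = (x + y)(cosh t + sinh t) = (x + y)e^t, so it becomes (x + y)^2 e^(2t)   [not invariant for t != 0]
(D) x^2 + y^2: (x cosh t + y sinh t)^2 + (x sinh t + y cosh t)^2 = (x^2 + y^2)(cosh^2 t + sinh^2 t) + 4xy sinh t cosh t = (x^2 + y^2) cosh 2t + 2xy sinh 2t   [not invariant for t != 0]

Only (A) x^2 - y^2 is unchanged; it is the Minkowski form preserved by Lorentz boosts, just as x^2 + y^2 is preserved by ordinary rotations.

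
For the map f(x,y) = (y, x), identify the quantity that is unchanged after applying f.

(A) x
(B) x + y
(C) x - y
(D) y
B

For f(x,y) = (y, x):
After applying f: x' = y, y' = x. So x' + y' = y + x = x + y.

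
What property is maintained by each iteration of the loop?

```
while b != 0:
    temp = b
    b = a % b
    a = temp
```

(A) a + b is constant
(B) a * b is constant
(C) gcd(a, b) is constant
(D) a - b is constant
C

A loop invariant must hold before the first iteration and be re-established by every execution of the body.

(C) gcd(a, b) is constant: One iteration replaces (a, b) by (b, a mod b). Since a mod b = a - q*b for an integer q, any common divisor of a and b divides b and a mod b, and conversely; hence gcd(b, a mod b) = gcd(a, b). For instance (22, 12) -> (12, 10) keeps gcd = 2. At exit b = 0 and a = gcd of the original inputs.

The other options fail:
(A) a + b is constant: e.g. (a, b) = (22, 12) -> (12, 10): the sum goes from 34 to 22.
(B) a * b is constant: e.g. (a, b) = (22, 12) -> (12, 10): the product goes from 264 to 120.
(D) a - b is constant: e.g. (a, b) = (22, 12) -> (12, 10): the difference goes from 10 to 2.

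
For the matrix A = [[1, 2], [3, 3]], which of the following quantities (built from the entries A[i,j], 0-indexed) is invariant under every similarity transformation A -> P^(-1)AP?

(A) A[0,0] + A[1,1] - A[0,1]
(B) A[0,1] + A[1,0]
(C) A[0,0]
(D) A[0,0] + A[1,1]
D

A[0,0] + A[1,1] is the trace of A. By the cyclic property of the trace, tr(P^(-1)AP) = tr(APP^(-1)) = tr(A), so it is the same for every matrix similar to A.

The other combinations are not similarity invariants. For example, take P = [[1, 1], [0, 1]] (det P = 1), so P^(-1) = [[1, -1], [0, 1]] and
B = P^(-1)AP = [[-2, -3], [3, 6]].
Evaluating each option on A and on B:
(A) A[0,0] + A[1,1] - A[0,1]: 2 for A, 7 for B -> changes
(B) A[0,1] + A[1,0]: 5 for A, 0 for B -> changes
(C) A[0,0]: 1 for A, -2 for B -> changes
(D) A[0,0] + A[1,1]: 4 for A, 4 for B -> unchanged

Only (D) A[0,0] + A[1,1] = 4 survives (and it does so for every P, not just this one), so it is the invariant.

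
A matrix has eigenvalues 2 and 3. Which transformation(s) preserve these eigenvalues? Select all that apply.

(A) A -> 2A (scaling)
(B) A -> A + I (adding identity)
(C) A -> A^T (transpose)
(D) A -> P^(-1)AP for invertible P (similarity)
C and D

Eigenvalues are preserved by:
1. Similarity transformations: A -> P^(-1)AP (same characteristic polynomial)
2. Transpose: A^T has the same eigenvalues as A

Eigenvalues are NOT preserved by:
- Adding identity: eigenvalues become 2+1, 3+1
- Scaling: eigenvalues become 4, 6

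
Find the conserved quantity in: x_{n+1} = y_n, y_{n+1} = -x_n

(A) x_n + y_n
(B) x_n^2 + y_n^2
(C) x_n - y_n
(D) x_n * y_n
B

For the recurrence x_{n+1} = y_n, y_{n+1} = -x_n:

x_{n+1}^2 + y_{n+1}^2 = y_n^2 + (-x_n)^2 = x_n^2 + y_n^2
The sum of squares is conserved (like energy in a harmonic oscillator).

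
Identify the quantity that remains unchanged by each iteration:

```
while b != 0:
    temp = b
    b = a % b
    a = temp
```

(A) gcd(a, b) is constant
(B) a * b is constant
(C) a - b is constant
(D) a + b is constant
A

A loop invariant must hold before the first iteration and be re-established by every execution of the body.

(A) gcd(a, b) is constant: One iteration replaces (a, b) by (b, a mod b). Since a mod b = a - q*b for an integer q, any common divisor of a and b divides b and a mod b, and conversely; hence gcd(b, a mod b) = gcd(a, b). For instance (33, 10) -> (10, 3) keeps gcd = 1. At exit b = 0 and a = gcd of the original inputs.

The other options fail:
(B) a * b is constant: e.g. (a, b) = (33, 10) -> (10, 3): the product goes from 330 to 30.
(C) a - b is constant: e.g. (a, b) = (33, 10) -> (10, 3): the difference goes from 23 to 7.
(D) a + b is constant: e.g. (a, b) = (33, 10) -> (10, 3): the sum goes from 43 to 13.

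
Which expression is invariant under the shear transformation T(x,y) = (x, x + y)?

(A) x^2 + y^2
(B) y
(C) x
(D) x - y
C

Under the shear T(x,y) = (x, x + y):
Substitute the transformed coordinates into each option and compare with the original:
(A) x^2 + y^2  ->  (x)^2 + (x + y)^2 = 2x^2 + 2xy + y^2   [differs from x^2 + y^2: not invariant]
(B) y  ->  (x + y) = x + y   [differs from y: not invariant]
(C) x  ->  (x) = x   [equals x: invariant]
(D) x - y  ->  (x) - (x + y) = -y   [differs from x - y: not invariant]

Only option (C), x, is unchanged by the transformation.
A vertical shear moves points parallel to the y-axis, so the x-coordinate (and any function of x alone) is unchanged.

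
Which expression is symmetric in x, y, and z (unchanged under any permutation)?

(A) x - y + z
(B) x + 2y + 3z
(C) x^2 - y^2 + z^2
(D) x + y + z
D

A symmetric expression is unchanged when the variables are permuted; here the transformation to test is the swap (x, y) -> (y, x).
A symmetric expression must survive every permutation; the single swap x <-> y already eliminates the distractors, and the keyed expression is also unchanged by x <-> z and y <-> z (each variable enters it in exactly the same way).
Substitute the transformed coordinates into each option and compare with the original:
(A) x - y + z  ->  (y) - (x) + z = -x + y + z   [differs from x - y + z: not invariant]
(B) x + 2y + 3z  ->  (y) + 2(x) + 3z = 2x + y + 3z   [differs from x + 2y + 3z: not invariant]
(C) x^2 - y^2 + z^2  ->  (y)^2 - (x)^2 + z^2 = -x^2 + y^2 + z^2   [differs from x^2 - y^2 + z^2: not invariant]
(D) x + y + z  ->  (y) + (x) + z = x + y + z   [equals x + y + z: invariant]

Only option (D), x + y + z, is unchanged by the transformation.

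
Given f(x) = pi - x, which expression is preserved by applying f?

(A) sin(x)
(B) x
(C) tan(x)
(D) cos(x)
A

For f(x) = pi - x:
sin(pi - x) = sin(x), so sine is invariant under this transformation.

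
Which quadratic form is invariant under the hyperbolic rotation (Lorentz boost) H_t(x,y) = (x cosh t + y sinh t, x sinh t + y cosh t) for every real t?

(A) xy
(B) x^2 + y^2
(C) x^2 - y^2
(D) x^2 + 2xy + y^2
C

Write x' = x cosh t + y sinh t, y' = x sinh t + y cosh t and substitute into each option:
(A) xy: (x cosh t + y sinh t)(x sinh t + y cosh t) = xy(cosh^2 t + sinh^2 t) + (x^2 + y^2) sinh t cosh t = xy cosh 2t + (x^2 + y^2)(sinh 2t)/2   [not invariant for t != 0]
(B) x^2 + y^2: (x cosh t + y sinh t)^2 + (x sinh t + y cosh t)^2 = (x^2 + y^2)(cosh^2 t + sinh^2 t) + 4xy sinh t cosh t = (x^2 + y^2) cosh 2t + 2xy sinh 2t   [not invariant for t != 0]
(C) x^2 - y^2: (x cosh t + y sinh t)^2 - (x sinh t + y cosh t)^2 = x^2(cosh^2 t - sinh^2 t) + 2xy(cosh t sinh t - sinh t cosh t) + y^2(sinh^2 t - cosh^2 t) = x^2 - y^2   [invariant, using cosh^2 t - sinh^2 t = 1]
(D) x^2 + 2xy + y^2: (x' + y')^2 with x' + y' = (x + y)(cosh t + sinh t) = (x + y)e^t, so it becomes (x + y)^2 e^(2t)   [not invariant for t != 0]

Only (C) x^2 - y^2 is unchanged; it is the Minkowski form preserved by Lorentz boosts, just as x^2 + y^2 is preserved by ordinary rotations.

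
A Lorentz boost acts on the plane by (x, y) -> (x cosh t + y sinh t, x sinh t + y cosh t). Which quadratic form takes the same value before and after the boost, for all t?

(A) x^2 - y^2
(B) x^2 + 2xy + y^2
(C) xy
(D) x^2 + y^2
A

Write x' = x cosh t + y sinh t, y' = x sinh t + y cosh t and substitute into each option:
(A) x^2 - y^2: (x cosh t + y sinh t)^2 - (x sinh t + y cosh t)^2 = x^2(cosh^2 t - sinh^2 t) + 2xy(cosh t sinh t - sinh t cosh t) + y^2(sinh^2 t - cosh^2 t) = x^2 - y^2   [invariant, using cosh^2 t - sinh^2 t = 1]
(B) x^2 + 2xy + y^2: (x' + y')^2 with x' + y' = (x + y)(cosh t + sinh t) = (x + y)e^t, so it becomes (x + y)^2 e^(2t)   [not invariant for t != 0]
(C) xy: (x cosh t + y sinh t)(x sinh t + y cosh t) = xy(cosh^2 t + sinh^2 t) + (x^2 + y^2) sinh t cosh t = xy cosh 2t + (x^2 + y^2)(sinh 2t)/2   [not invariant for t != 0]
(D) x^2 + y^2: (x cosh t + y sinh t)^2 + (x sinh t + y cosh t)^2 = (x^2 + y^2)(cosh^2 t + sinh^2 t) + 4xy sinh t cosh t = (x^2 + y^2) cosh 2t + 2xy sinh 2t   [not invariant for t != 0]

Only (A) x^2 - y^2 is unchanged; it is the Minkowski form preserved by Lorentz boosts, just as x^2 + y^2 is preserved by ordinary rotations.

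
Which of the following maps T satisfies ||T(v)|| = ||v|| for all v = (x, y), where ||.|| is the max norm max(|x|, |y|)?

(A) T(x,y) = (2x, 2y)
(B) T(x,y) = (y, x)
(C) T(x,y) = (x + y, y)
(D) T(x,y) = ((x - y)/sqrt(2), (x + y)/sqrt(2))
B

A transformation preserves a norm if ||T(v)|| = ||v|| for every v; a single vector where the norm changes rules an option out.

(A) T(x,y) = (2x, 2y): v = (1, 0) has norm max(|1|, |0|) = 1, but T(v) = (2, 0) has norm 2 -- not preserved.
(B) T(x,y) = (y, x): preserves the norm -- it only permutes the coordinates and/or flips signs, which leaves max(|x|, |y|) unchanged.
(C) T(x,y) = (x + y, y): v = (1, 1) has norm max(|1|, |1|) = 1, but T(v) = (2, 1) has norm 2 -- not preserved.
(D) T(x,y) = ((x - y)/sqrt(2), (x + y)/sqrt(2)): v = (1, 0) has norm max(|1|, |0|) = 1, but T(v) = (sqrt(2)/2, sqrt(2)/2) has norm sqrt(2)/2 -- not preserved.

Therefore the answer is (B).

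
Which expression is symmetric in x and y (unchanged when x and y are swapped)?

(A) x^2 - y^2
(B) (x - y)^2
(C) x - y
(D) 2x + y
B

A symmetric expression is unchanged when the variables are permuted; here the transformation to test is the swap (x, y) -> (y, x).
Substitute the transformed coordinates into each option and compare with the original:
(A) x^2 - y^2  ->  (y)^2 - (x)^2 = -x^2 + y^2   [differs from x^2 - y^2: not invariant]
(B) (x - y)^2  ->  ((y) - (x))^2 = x^2 - 2xy + y^2   [equals (x - y)^2: invariant]
(C) x - y  ->  (y) - (x) = -x + y   [differs from x - y: not invariant]
(D) 2x + y  ->  2(y) + (x) = x + 2y   [differs from 2x + y: not invariant]

Only option (B), (x - y)^2, is unchanged by the transformation.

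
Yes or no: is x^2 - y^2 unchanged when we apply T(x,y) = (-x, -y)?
Yes

Substitute T(x,y) = (-x, -y) into the expression and compare with the original.

Original: x^2 - y^2
After applying T: (-x)^2 - (-y)^2 = x^2 - y^2

This is identical to the original x^2 - y^2, so the expression is invariant.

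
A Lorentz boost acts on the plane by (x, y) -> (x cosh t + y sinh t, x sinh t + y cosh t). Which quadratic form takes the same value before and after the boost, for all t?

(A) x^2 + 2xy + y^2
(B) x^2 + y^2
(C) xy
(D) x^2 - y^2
D

Write x' = x cosh t + y sinh t, y' = x sinh t + y cosh t and substitute into each option:
(A) x^2 + 2xy + y^2: (x' + y')^2 with x' + y' = (x + y)(cosh t + sinh t) = (x + y)e^t, so it becomes (x + y)^2 e^(2t)   [not invariant for t != 0]
(B) x^2 + y^2: (x cosh t + y sinh t)^2 + (x sinh t + y cosh t)^2 = (x^2 + y^2)(cosh^2 t + sinh^2 t) + 4xy sinh t cosh t = (x^2 + y^2) cosh 2t + 2xy sinh 2t   [not invariant for t != 0]
(C) xy: (x cosh t + y sinh t)(x sinh t + y cosh t) = xy(cosh^2 t + sinh^2 t) + (x^2 + y^2) sinh t cosh t = xy cosh 2t + (x^2 + y^2)(sinh 2t)/2   [not invariant for t != 0]
(D) x^2 - y^2: (x cosh t + y sinh t)^2 - (x sinh t + y cosh t)^2 = x^2(cosh^2 t - sinh^2 t) + 2xy(cosh t sinh t - sinh t cosh t) + y^2(sinh^2 t - cosh^2 t) = x^2 - y^2   [invariant, using cosh^2 t - sinh^2 t = 1]

Only (D) x^2 - y^2 is unchanged; it is the Minkowski form preserved by Lorentz boosts, just as x^2 + y^2 is preserved by ordinary rotations.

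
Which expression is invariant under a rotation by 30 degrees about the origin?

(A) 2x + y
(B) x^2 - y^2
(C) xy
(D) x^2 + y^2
D

A rotation by 30 degrees sends (x, y) to (sqrt(3)x/2 - y/2, x/2 + sqrt(3)y/2).
Substitute the transformed coordinates into each option and compare with the original:
(A) 2x + y  ->  2(sqrt(3)x/2 - y/2) + (x/2 + sqrt(3)y/2) = x/2 + sqrt(3)x - y + sqrt(3)y/2   [differs from 2x + y: not invariant]
(B) x^2 - y^2  ->  (sqrt(3)x/2 - y/2)^2 - (x/2 + sqrt(3)y/2)^2 = x^2/2 - sqrt(3)xy - y^2/2   [differs from x^2 - y^2: not invariant]
(C) xy  ->  (sqrt(3)x/2 - y/2)(x/2 + sqrt(3)y/2) = sqrt(3)x^2/4 + xy/2 - sqrt(3)y^2/4   [differs from xy: not invariant]
(D) x^2 + y^2  ->  (sqrt(3)x/2 - y/2)^2 + (x/2 + sqrt(3)y/2)^2 = x^2 + y^2   [equals x^2 + y^2: invariant]

Only option (D), x^2 + y^2, is unchanged by the transformation.
Geometrically, x^2 + y^2 is the squared distance from the origin, which every rotation about the origin preserves.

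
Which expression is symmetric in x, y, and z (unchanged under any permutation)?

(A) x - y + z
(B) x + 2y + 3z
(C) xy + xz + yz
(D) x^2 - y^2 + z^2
C

A symmetric expression is unchanged when the variables are permuted; here the transformation to test is the swap (x, y) -> (y, x).
A symmetric expression must survive every permutation; the single swap x <-> y already eliminates the distractors, and the keyed expression is also unchanged by x <-> z and y <-> z (each variable enters it in exactly the same way).
Substitute the transformed coordinates into each option and compare with the original:
(A) x - y + z  ->  (y) - (x) + z = -x + y + z   [differs from x - y + z: not invariant]
(B) x + 2y + 3z  ->  (y) + 2(x) + 3z = 2x + y + 3z   [differs from x + 2y + 3z: not invariant]
(C) xy + xz + yz  ->  (y)(x) + (y)z + (x)z = xy + xz + yz   [equals xy + xz + yz: invariant]
(D) x^2 - y^2 + z^2  ->  (y)^2 - (x)^2 + z^2 = -x^2 + y^2 + z^2   [differs from x^2 - y^2 + z^2: not invariant]

Only option (C), xy + xz + yz, is unchanged by the transformation.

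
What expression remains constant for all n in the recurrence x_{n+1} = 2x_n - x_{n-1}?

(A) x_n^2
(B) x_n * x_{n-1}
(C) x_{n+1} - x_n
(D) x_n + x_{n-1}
C

For the recurrence x_{n+1} = 2x_n - x_{n-1}:

If x_{n+1} = 2x_n - x_{n-1}, then:
x_{n+1} - x_n = x_n - x_{n-1}
The first difference is constant throughout the sequence.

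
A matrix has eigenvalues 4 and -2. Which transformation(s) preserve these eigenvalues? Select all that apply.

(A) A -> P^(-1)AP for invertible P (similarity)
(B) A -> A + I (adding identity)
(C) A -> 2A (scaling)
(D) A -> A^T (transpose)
A and D

Eigenvalues are preserved by:
1. Similarity transformations: A -> P^(-1)AP (same characteristic polynomial)
2. Transpose: A^T has the same eigenvalues as A

Eigenvalues are NOT preserved by:
- Adding identity: eigenvalues become 4+1, -2+1
- Scaling: eigenvalues become 8, -4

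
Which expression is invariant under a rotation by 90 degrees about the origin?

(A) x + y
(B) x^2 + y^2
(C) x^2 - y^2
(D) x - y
B

A rotation by 90 degrees sends (x, y) to (-y, x).
Substitute the transformed coordinates into each option and compare with the original:
(A) x + y  ->  (-y) + (x) = x - y   [differs from x + y: not invariant]
(B) x^2 + y^2  ->  (-y)^2 + (x)^2 = x^2 + y^2   [equals x^2 + y^2: invariant]
(C) x^2 - y^2  ->  (-y)^2 - (x)^2 = -x^2 + y^2   [differs from x^2 - y^2: not invariant]
(D) x - y  ->  (-y) - (x) = -x - y   [differs from x - y: not invariant]

Only option (B), x^2 + y^2, is unchanged by the transformation.
Geometrically, x^2 + y^2 is the squared distance from the origin, which every rotation about the origin preserves.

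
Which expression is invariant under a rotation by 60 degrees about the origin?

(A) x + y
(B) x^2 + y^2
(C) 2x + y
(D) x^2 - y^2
B

A rotation by 60 degrees sends (x, y) to (x/2 - sqrt(3)y/2, sqrt(3)x/2 + y/2).
Substitute the transformed coordinates into each option and compare with the original:
(A) x + y  ->  (x/2 - sqrt(3)y/2) + (sqrt(3)x/2 + y/2) = x/2 + sqrt(3)x/2 - sqrt(3)y/2 + y/2   [differs from x + y: not invariant]
(B) x^2 + y^2  ->  (x/2 - sqrt(3)y/2)^2 + (sqrt(3)x/2 + y/2)^2 = x^2 + y^2   [equals x^2 + y^2: invariant]
(C) 2x + y  ->  2(x/2 - sqrt(3)y/2) + (sqrt(3)x/2 + y/2) = sqrt(3)x/2 + x - sqrt(3)y + y/2   [differs from 2x + y: not invariant]
(D) x^2 - y^2  ->  (x/2 - sqrt(3)y/2)^2 - (sqrt(3)x/2 + y/2)^2 = -x^2/2 - sqrt(3)xy + y^2/2   [differs from x^2 - y^2: not invariant]

Only option (B), x^2 + y^2, is unchanged by the transformation.
Geometrically, x^2 + y^2 is the squared distance from the origin, which every rotation about the origin preserves.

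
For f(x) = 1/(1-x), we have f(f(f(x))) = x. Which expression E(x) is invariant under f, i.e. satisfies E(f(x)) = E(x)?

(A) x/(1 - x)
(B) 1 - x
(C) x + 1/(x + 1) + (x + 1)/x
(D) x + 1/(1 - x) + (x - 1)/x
D

Replace x by f(x) = 1/(1 - x) in each option and simplify. As a quick numerical cross-check, also compare E(3) with E(f(3)) = E(-1/2).

(A) x/(1 - x)  ->  (1/(1 - x))/(1 - (1/(1 - x))) = -1/x; check: E(3) = -3/2 but E(-1/2) = -1/3.   [not invariant]
(B) 1 - x  ->  1 - (1/(1 - x)) = x/(x - 1); check: E(3) = -2 but E(-1/2) = 3/2.   [not invariant]
(C) x + 1/(x + 1) + (x + 1)/x  ->  (1/(1 - x)) + 1/((1/(1 - x)) + 1) + ((1/(1 - x)) + 1)/(1/(1 - x)) = (-x^3 + 6x^2 - 11x + 7)/(x^2 - 3x + 2); check: E(3) = 55/12 but E(-1/2) = 1/2.   [not invariant]
(D) x + 1/(1 - x) + (x - 1)/x  ->  (1/(1 - x)) + 1/(1 - (1/(1 - x))) + ((1/(1 - x)) - 1)/(1/(1 - x)), which simplifies back to x + 1/(1 - x) + (x - 1)/x; check: E(3) = 19/6, E(-1/2) = 19/6.   [invariant]

Only (D) is unchanged. Indeed f(f(x)) = 1/(1 - 1/(1-x)) = (1-x)/(-x) = (x-1)/x, so E(x) = x + f(x) + f(f(x)) is the sum over the whole 3-cycle; applying f just permutes the three terms cyclically (x -> f(x) -> f(f(x)) -> x), leaving the sum unchanged.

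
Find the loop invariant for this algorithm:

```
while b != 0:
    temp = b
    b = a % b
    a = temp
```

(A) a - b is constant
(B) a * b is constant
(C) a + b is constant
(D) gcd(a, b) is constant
D

A loop invariant must hold before the first iteration and be re-established by every execution of the body.

(D) gcd(a, b) is constant: One iteration replaces (a, b) by (b, a mod b). Since a mod b = a - q*b for an integer q, any common divisor of a and b divides b and a mod b, and conversely; hence gcd(b, a mod b) = gcd(a, b). For instance (27, 8) -> (8, 3) keeps gcd = 1. At exit b = 0 and a = gcd of the original inputs.

The other options fail:
(A) a - b is constant: e.g. (a, b) = (27, 8) -> (8, 3): the difference goes from 19 to 5.
(B) a * b is constant: e.g. (a, b) = (27, 8) -> (8, 3): the product goes from 216 to 24.
(C) a + b is constant: e.g. (a, b) = (27, 8) -> (8, 3): the sum goes from 35 to 11.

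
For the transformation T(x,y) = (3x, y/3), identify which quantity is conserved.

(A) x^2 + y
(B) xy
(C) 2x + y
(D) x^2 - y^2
B

An expression E(x,y) is invariant under T if E(T(x,y)) = E(x,y). Here T(x,y) = (3x, y/3).
Substitute the transformed coordinates into each option and compare with the original:
(A) x^2 + y  ->  (3x)^2 + (y/3) = 9x^2 + y/3   [differs from x^2 + y: not invariant]
(B) xy  ->  (3x)(y/3) = xy   [equals xy: invariant]
(C) 2x + y  ->  2(3x) + (y/3) = 6x + y/3   [differs from 2x + y: not invariant]
(D) x^2 - y^2  ->  (3x)^2 - (y/3)^2 = 9x^2 - y^2/9   [differs from x^2 - y^2: not invariant]

Only option (B), xy, is unchanged by the transformation.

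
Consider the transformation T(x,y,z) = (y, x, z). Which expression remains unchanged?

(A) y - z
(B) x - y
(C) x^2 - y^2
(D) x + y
D

Apply T(x,y,z) = (y, x, z) to each option, i.e. replace (x, y, z) by the transformed coordinates.
Substitute the transformed coordinates into each option and compare with the original:
(A) y - z  ->  (x) - (z) = x - z   [differs from y - z: not invariant]
(B) x - y  ->  (y) - (x) = -x + y   [differs from x - y: not invariant]
(C) x^2 - y^2  ->  (y)^2 - (x)^2 = -x^2 + y^2   [differs from x^2 - y^2: not invariant]
(D) x + y  ->  (y) + (x) = x + y   [equals x + y: invariant]

Only option (D), x + y, is unchanged by the transformation.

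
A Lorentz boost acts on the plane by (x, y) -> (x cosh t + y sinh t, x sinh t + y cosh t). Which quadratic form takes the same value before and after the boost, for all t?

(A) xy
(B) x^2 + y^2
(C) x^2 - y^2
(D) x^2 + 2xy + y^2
C

Write x' = x cosh t + y sinh t, y' = x sinh t + y cosh t and substitute into each option:
(A) xy: (x cosh t + y sinh t)(x sinh t + y cosh t) = xy(cosh^2 t + sinh^2 t) + (x^2 + y^2) sinh t cosh t = xy cosh 2t + (x^2 + y^2)(sinh 2t)/2   [not invariant for t != 0]
(B) x^2 + y^2: (x cosh t + y sinh t)^2 + (x sinh t + y cosh t)^2 = (x^2 + y^2)(cosh^2 t + sinh^2 t) + 4xy sinh t cosh t = (x^2 + y^2) cosh 2t + 2xy sinh 2t   [not invariant for t != 0]
(C) x^2 - y^2: (x cosh t + y sinh t)^2 - (x sinh t + y cosh t)^2 = x^2(cosh^2 t - sinh^2 t) + 2xy(cosh t sinh t - sinh t cosh t) + y^2(sinh^2 t - cosh^2 t) = x^2 - y^2   [invariant, using cosh^2 t - sinh^2 t = 1]
(D) x^2 + 2xy + y^2: (x' + y')^2 with x' + y' = (x + y)(cosh t + sinh t) = (x + y)e^t, so it becomes (x + y)^2 e^(2t)   [not invariant for t != 0]

Only (C) x^2 - y^2 is unchanged; it is the Minkowski form preserved by Lorentz boosts, just as x^2 + y^2 is preserved by ordinary rotations.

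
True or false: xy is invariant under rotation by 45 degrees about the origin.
False

Applying rotation by 45 degrees: x' = x*cos(45 degrees) - y*sin(45 degrees) = sqrt(2)x/2 - sqrt(2)y/2, y' = x*sin(45 degrees) + y*cos(45 degrees) = sqrt(2)x/2 + sqrt(2)y/2

Substituting into xy:
(sqrt(2)x/2 - sqrt(2)y/2)(sqrt(2)x/2 + sqrt(2)y/2)
= x^2/2 - y^2/2

This differs from the original expression xy, so it is NOT invariant.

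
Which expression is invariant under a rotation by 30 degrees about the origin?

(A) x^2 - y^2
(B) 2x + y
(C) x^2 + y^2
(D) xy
C

A rotation by 30 degrees sends (x, y) to (sqrt(3)x/2 - y/2, x/2 + sqrt(3)y/2).
Substitute the transformed coordinates into each option and compare with the original:
(A) x^2 - y^2  ->  (sqrt(3)x/2 - y/2)^2 - (x/2 + sqrt(3)y/2)^2 = x^2/2 - sqrt(3)xy - y^2/2   [differs from x^2 - y^2: not invariant]
(B) 2x + y  ->  2(sqrt(3)x/2 - y/2) + (x/2 + sqrt(3)y/2) = x/2 + sqrt(3)x - y + sqrt(3)y/2   [differs from 2x + y: not invariant]
(C) x^2 + y^2  ->  (sqrt(3)x/2 - y/2)^2 + (x/2 + sqrt(3)y/2)^2 = x^2 + y^2   [equals x^2 + y^2: invariant]
(D) xy  ->  (sqrt(3)x/2 - y/2)(x/2 + sqrt(3)y/2) = sqrt(3)x^2/4 + xy/2 - sqrt(3)y^2/4   [differs from xy: not invariant]

Only option (C), x^2 + y^2, is unchanged by the transformation.
Geometrically, x^2 + y^2 is the squared distance from the origin, which every rotation about the origin preserves.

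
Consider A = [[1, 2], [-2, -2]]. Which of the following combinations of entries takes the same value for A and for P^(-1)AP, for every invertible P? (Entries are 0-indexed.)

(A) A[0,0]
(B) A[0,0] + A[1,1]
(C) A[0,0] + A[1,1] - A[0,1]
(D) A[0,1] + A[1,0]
B

A[0,0] + A[1,1] is the trace of A. By the cyclic property of the trace, tr(P^(-1)AP) = tr(APP^(-1)) = tr(A), so it is the same for every matrix similar to A.

The other combinations are not similarity invariants. For example, take P = [[2, 1], [1, 1]] (det P = 1), so P^(-1) = [[1, -1], [-1, 2]] and
B = P^(-1)AP = [[10, 7], [-16, -11]].
Evaluating each option on A and on B:
(A) A[0,0]: 1 for A, 10 for B -> changes
(B) A[0,0] + A[1,1]: -1 for A, -1 for B -> unchanged
(C) A[0,0] + A[1,1] - A[0,1]: -3 for A, -8 for B -> changes
(D) A[0,1] + A[1,0]: 0 for A, -9 for B -> changes

Only (B) A[0,0] + A[1,1] = -1 survives (and it does so for every P, not just this one), so it is the invariant.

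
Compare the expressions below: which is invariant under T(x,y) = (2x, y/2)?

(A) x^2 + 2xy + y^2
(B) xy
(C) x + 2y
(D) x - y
B

An expression E(x,y) is invariant under T if E(T(x,y)) = E(x,y). Here T(x,y) = (2x, y/2).
Substitute the transformed coordinates into each option and compare with the original:
(A) x^2 + 2xy + y^2  ->  (2x)^2 + 2(2x)(y/2) + (y/2)^2 = 4x^2 + 2xy + y^2/4   [differs from x^2 + 2xy + y^2: not invariant]
(B) xy  ->  (2x)(y/2) = xy   [equals xy: invariant]
(C) x + 2y  ->  (2x) + 2(y/2) = 2x + y   [differs from x + 2y: not invariant]
(D) x - y  ->  (2x) - (y/2) = 2x - y/2   [differs from x - y: not invariant]

Only option (B), xy, is unchanged by the transformation.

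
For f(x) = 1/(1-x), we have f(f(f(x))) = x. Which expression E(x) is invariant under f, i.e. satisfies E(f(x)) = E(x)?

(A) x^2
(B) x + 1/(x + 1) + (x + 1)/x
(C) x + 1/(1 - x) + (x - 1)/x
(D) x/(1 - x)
C

Replace x by f(x) = 1/(1 - x) in each option and simplify. As a quick numerical cross-check, also compare E(4) with E(f(4)) = E(-1/3).

(A) x^2  ->  (1/(1 - x))^2 = (x - 1)^(-2); check: E(4) = 16 but E(-1/3) = 1/9.   [not invariant]
(B) x + 1/(x + 1) + (x + 1)/x  ->  (1/(1 - x)) + 1/((1/(1 - x)) + 1) + ((1/(1 - x)) + 1)/(1/(1 - x)) = (-x^3 + 6x^2 - 11x + 7)/(x^2 - 3x + 2); check: E(4) = 109/20 but E(-1/3) = -5/6.   [not invariant]
(C) x + 1/(1 - x) + (x - 1)/x  ->  (1/(1 - x)) + 1/(1 - (1/(1 - x))) + ((1/(1 - x)) - 1)/(1/(1 - x)), which simplifies back to x + 1/(1 - x) + (x - 1)/x; check: E(4) = 53/12, E(-1/3) = 53/12.   [invariant]
(D) x/(1 - x)  ->  (1/(1 - x))/(1 - (1/(1 - x))) = -1/x; check: E(4) = -4/3 but E(-1/3) = -1/4.   [not invariant]

Only (C) is unchanged. Indeed f(f(x)) = 1/(1 - 1/(1-x)) = (1-x)/(-x) = (x-1)/x, so E(x) = x + f(x) + f(f(x)) is the sum over the whole 3-cycle; applying f just permutes the three terms cyclically (x -> f(x) -> f(f(x)) -> x), leaving the sum unchanged.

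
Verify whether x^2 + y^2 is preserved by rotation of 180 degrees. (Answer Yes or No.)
Yes

Applying rotation by 180 degrees: x' = x*cos(180 degrees) - y*sin(180 degrees) = -x, y' = x*sin(180 degrees) + y*cos(180 degrees) = -y

Substituting into x^2 + y^2:
(-x)^2 + (-y)^2
= x^2 + y^2

This equals the original expression x^2 + y^2, so it IS invariant.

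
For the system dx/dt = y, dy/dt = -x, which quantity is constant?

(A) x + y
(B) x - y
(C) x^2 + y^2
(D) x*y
C

A first integral I satisfies dI/dt = 0 along every solution. Differentiate each option and use the equation of motion:
(A) d/dt[x + y] = y + (-x) = y - x, not identically 0
(B) d/dt[x - y] = y - (-x) = x + y, not identically 0
(C) d/dt[x^2 + y^2] = 2x*dx/dt + 2y*dy/dt = 2x*y + 2y*(-x) = 0
(D) d/dt[x*y] = (dx/dt)y + x(dy/dt) = y^2 - x^2, not identically 0

Only (C) has zero time-derivative. So x^2 + y^2 (the squared radius; trajectories are circles) is the conserved quantity.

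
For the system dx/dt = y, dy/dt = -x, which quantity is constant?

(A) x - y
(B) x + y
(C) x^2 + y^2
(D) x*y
C

A first integral I satisfies dI/dt = 0 along every solution. Differentiate each option and use the equation of motion:
(A) d/dt[x - y] = y - (-x) = x + y, not identically 0
(B) d/dt[x + y] = y + (-x) = y - x, not identically 0
(C) d/dt[x^2 + y^2] = 2x*dx/dt + 2y*dy/dt = 2x*y + 2y*(-x) = 0
(D) d/dt[x*y] = (dx/dt)y + x(dy/dt) = y^2 - x^2, not identically 0

Only (C) has zero time-derivative. So x^2 + y^2 (the squared radius; trajectories are circles) is the conserved quantity.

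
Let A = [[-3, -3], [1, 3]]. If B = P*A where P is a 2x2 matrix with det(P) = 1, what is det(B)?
-6

By the multiplicative property of determinants, det(B) = det(P*A) = det(P) * det(A) = det(A),
so the determinant is invariant under multiplication by any determinant-1 matrix; we just need det(A).

det(A) = (-3)(3) - (-3)(1) = -9 - (-3) = -6

Therefore det(B) = 1 * (-6) = -6.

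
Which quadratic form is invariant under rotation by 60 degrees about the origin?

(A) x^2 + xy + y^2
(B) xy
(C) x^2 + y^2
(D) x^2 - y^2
C

Rotation by 60 degrees sends (x, y) to (x/2 - sqrt(3)y/2, sqrt(3)x/2 + y/2).
Substitute the transformed coordinates into each option and compare with the original:
(A) x^2 + xy + y^2  ->  (x/2 - sqrt(3)y/2)^2 + (x/2 - sqrt(3)y/2)(sqrt(3)x/2 + y/2) + (sqrt(3)x/2 + y/2)^2 = sqrt(3)x^2/4 + x^2 - xy/2 - sqrt(3)y^2/4 + y^2   [differs from x^2 + xy + y^2: not invariant]
(B) xy  ->  (x/2 - sqrt(3)y/2)(sqrt(3)x/2 + y/2) = sqrt(3)x^2/4 - xy/2 - sqrt(3)y^2/4   [differs from xy: not invariant]
(C) x^2 + y^2  ->  (x/2 - sqrt(3)y/2)^2 + (sqrt(3)x/2 + y/2)^2 = x^2 + y^2   [equals x^2 + y^2: invariant]
(D) x^2 - y^2  ->  (x/2 - sqrt(3)y/2)^2 - (sqrt(3)x/2 + y/2)^2 = -x^2/2 - sqrt(3)xy + y^2/2   [differs from x^2 - y^2: not invariant]

Only option (C), x^2 + y^2, is unchanged by the transformation.
x^2 + y^2 is the squared distance from the origin, which rotations preserve.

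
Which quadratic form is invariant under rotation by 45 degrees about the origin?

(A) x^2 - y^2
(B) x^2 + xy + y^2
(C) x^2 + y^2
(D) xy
C

Rotation by 45 degrees sends (x, y) to (sqrt(2)x/2 - sqrt(2)y/2, sqrt(2)x/2 + sqrt(2)y/2).
Substitute the transformed coordinates into each option and compare with the original:
(A) x^2 - y^2  ->  (sqrt(2)x/2 - sqrt(2)y/2)^2 - (sqrt(2)x/2 + sqrt(2)y/2)^2 = -2xy   [differs from x^2 - y^2: not invariant]
(B) x^2 + xy + y^2  ->  (sqrt(2)x/2 - sqrt(2)y/2)^2 + (sqrt(2)x/2 - sqrt(2)y/2)(sqrt(2)x/2 + sqrt(2)y/2) + (sqrt(2)x/2 + sqrt(2)y/2)^2 = 3x^2/2 + y^2/2   [differs from x^2 + xy + y^2: not invariant]
(C) x^2 + y^2  ->  (sqrt(2)x/2 - sqrt(2)y/2)^2 + (sqrt(2)x/2 + sqrt(2)y/2)^2 = x^2 + y^2   [equals x^2 + y^2: invariant]
(D) xy  ->  (sqrt(2)x/2 - sqrt(2)y/2)(sqrt(2)x/2 + sqrt(2)y/2) = x^2/2 - y^2/2   [differs from xy: not invariant]

Only option (C), x^2 + y^2, is unchanged by the transformation.
x^2 + y^2 is the squared distance from the origin, which rotations preserve.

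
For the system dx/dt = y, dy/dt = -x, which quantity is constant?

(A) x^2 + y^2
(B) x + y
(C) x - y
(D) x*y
A

A first integral I satisfies dI/dt = 0 along every solution. Differentiate each option and use the equation of motion:
(A) d/dt[x^2 + y^2] = 2x*dx/dt + 2y*dy/dt = 2x*y + 2y*(-x) = 0
(B) d/dt[x + y] = y + (-x) = y - x, not identically 0
(C) d/dt[x - y] = y - (-x) = x + y, not identically 0
(D) d/dt[x*y] = (dx/dt)y + x(dy/dt) = y^2 - x^2, not identically 0

Only (A) has zero time-derivative. So x^2 + y^2 (the squared radius; trajectories are circles) is the conserved quantity.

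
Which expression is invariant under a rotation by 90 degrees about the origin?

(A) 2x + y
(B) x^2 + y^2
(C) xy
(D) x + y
B

A rotation by 90 degrees sends (x, y) to (-y, x).
Substitute the transformed coordinates into each option and compare with the original:
(A) 2x + y  ->  2(-y) + (x) = x - 2y   [differs from 2x + y: not invariant]
(B) x^2 + y^2  ->  (-y)^2 + (x)^2 = x^2 + y^2   [equals x^2 + y^2: invariant]
(C) xy  ->  (-y)(x) = -xy   [differs from xy: not invariant]
(D) x + y  ->  (-y) + (x) = x - y   [differs from x + y: not invariant]

Only option (B), x^2 + y^2, is unchanged by the transformation.
Geometrically, x^2 + y^2 is the squared distance from the origin, which every rotation about the origin preserves.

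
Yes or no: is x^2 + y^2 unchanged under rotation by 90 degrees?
Yes

Applying rotation by 90 degrees: x' = x*cos(90 degrees) - y*sin(90 degrees) = -y, y' = x*sin(90 degrees) + y*cos(90 degrees) = x

Substituting into x^2 + y^2:
(-y)^2 + (x)^2
= x^2 + y^2

This equals the original expression x^2 + y^2, so it IS invariant.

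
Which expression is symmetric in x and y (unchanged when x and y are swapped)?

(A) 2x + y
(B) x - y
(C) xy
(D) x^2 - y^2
C

A symmetric expression is unchanged when the variables are permuted; here the transformation to test is the swap (x, y) -> (y, x).
Substitute the transformed coordinates into each option and compare with the original:
(A) 2x + y  ->  2(y) + (x) = x + 2y   [differs from 2x + y: not invariant]
(B) x - y  ->  (y) - (x) = -x + y   [differs from x - y: not invariant]
(C) xy  ->  (y)(x) = xy   [equals xy: invariant]
(D) x^2 - y^2  ->  (y)^2 - (x)^2 = -x^2 + y^2   [differs from x^2 - y^2: not invariant]

Only option (C), xy, is unchanged by the transformation.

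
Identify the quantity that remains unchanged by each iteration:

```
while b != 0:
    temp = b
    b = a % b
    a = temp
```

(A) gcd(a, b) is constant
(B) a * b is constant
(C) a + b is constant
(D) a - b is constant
A

A loop invariant must hold before the first iteration and be re-established by every execution of the body.

(A) gcd(a, b) is constant: One iteration replaces (a, b) by (b, a mod b). Since a mod b = a - q*b for an integer q, any common divisor of a and b divides b and a mod b, and conversely; hence gcd(b, a mod b) = gcd(a, b). For instance (35, 4) -> (4, 3) keeps gcd = 1. At exit b = 0 and a = gcd of the original inputs.

The other options fail:
(B) a * b is constant: e.g. (a, b) = (35, 4) -> (4, 3): the product goes from 140 to 12.
(C) a + b is constant: e.g. (a, b) = (35, 4) -> (4, 3): the sum goes from 39 to 7.
(D) a - b is constant: e.g. (a, b) = (35, 4) -> (4, 3): the difference goes from 31 to 1.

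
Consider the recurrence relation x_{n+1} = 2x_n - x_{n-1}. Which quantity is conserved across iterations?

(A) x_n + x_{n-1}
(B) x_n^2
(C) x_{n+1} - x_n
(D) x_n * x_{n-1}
C

For the recurrence x_{n+1} = 2x_n - x_{n-1}:

If x_{n+1} = 2x_n - x_{n-1}, then:
x_{n+1} - x_n = x_n - x_{n-1}
The first difference is constant throughout the sequence.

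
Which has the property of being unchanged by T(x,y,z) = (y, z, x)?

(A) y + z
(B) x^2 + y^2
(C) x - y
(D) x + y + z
D

Apply T(x,y,z) = (y, z, x) to each option, i.e. replace (x, y, z) by the transformed coordinates.
Substitute the transformed coordinates into each option and compare with the original:
(A) y + z  ->  (z) + (x) = x + z   [differs from y + z: not invariant]
(B) x^2 + y^2  ->  (y)^2 + (z)^2 = y^2 + z^2   [differs from x^2 + y^2: not invariant]
(C) x - y  ->  (y) - (z) = y - z   [differs from x - y: not invariant]
(D) x + y + z  ->  (y) + (z) + (x) = x + y + z   [equals x + y + z: invariant]

Only option (D), x + y + z, is unchanged by the transformation.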